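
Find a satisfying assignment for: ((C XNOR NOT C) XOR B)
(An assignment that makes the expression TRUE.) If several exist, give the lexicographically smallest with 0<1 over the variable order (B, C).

B=1, C=0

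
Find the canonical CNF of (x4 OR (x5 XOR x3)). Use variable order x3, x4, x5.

(x3 OR x4 OR x5) AND (NOT x3 OR x4 OR NOT x5)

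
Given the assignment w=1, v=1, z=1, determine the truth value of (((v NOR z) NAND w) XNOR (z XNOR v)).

Substituting: (((1 NOR 1) NAND 1) XNOR (1 XNOR 1))
= 1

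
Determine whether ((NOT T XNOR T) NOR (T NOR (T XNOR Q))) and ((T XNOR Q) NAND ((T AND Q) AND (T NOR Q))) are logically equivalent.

No. Counterexample: with Q=1, T=0, Expression 1 = 0 but Expression 2 = 1.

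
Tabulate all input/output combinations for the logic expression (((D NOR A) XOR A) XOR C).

C | D | A | Output
------------------
0 | 0 | 0 | 1
0 | 0 | 1 | 1
0 | 1 | 0 | 0
0 | 1 | 1 | 1
1 | 0 | 0 | 0
1 | 0 | 1 | 0
1 | 1 | 0 | 1
1 | 1 | 1 | 0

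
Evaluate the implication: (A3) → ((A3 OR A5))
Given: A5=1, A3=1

Antecedent (A3) = 1; consequent ((A3 OR A5)) = 1.
1 → 1 = 1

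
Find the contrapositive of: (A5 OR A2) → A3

Contrapositive: NOT A3 → NOT (A5 OR A2)
Note: A statement and its contrapositive are logically equivalent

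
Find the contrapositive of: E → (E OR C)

Contrapositive: NOT (E OR C) → NOT E
Note: A statement and its contrapositive are logically equivalent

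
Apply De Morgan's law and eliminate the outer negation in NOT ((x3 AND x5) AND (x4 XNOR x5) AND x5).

NOT (x3 AND x5) OR NOT (x4 XNOR x5) OR NOT x5
De Morgan's: NOT(AND of terms) = OR of negations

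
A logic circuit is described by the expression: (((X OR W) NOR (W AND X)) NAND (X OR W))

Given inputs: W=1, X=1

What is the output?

Substituting: (((1 OR 1) NOR (1 AND 1)) NAND (1 OR 1))
= 1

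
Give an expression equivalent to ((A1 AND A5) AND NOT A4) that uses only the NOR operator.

((((A1 NOR A1) NOR (A5 NOR A5)) NOR ((A1 NOR A1) NOR (A5 NOR A5))) NOR ((A4 NOR A4) NOR (A4 NOR A4)))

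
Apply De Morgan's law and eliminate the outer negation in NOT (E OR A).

NOT E AND NOT A
De Morgan's: NOT(OR of terms) = AND of negations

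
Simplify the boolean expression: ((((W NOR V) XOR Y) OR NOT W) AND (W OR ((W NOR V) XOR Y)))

By distribution ((E OR v) AND (E OR NOT v) = E):
= ((W NOR V) XOR Y)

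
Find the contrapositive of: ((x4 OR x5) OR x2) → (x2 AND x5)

Contrapositive: NOT (x2 AND x5) → NOT ((x4 OR x5) OR x2)
Note: A statement and its contrapositive are logically equivalent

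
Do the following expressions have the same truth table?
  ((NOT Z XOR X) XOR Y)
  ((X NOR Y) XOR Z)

No. Counterexample: with Z=0, X=1, Y=1, Expression 1 = 1 but Expression 2 = 0.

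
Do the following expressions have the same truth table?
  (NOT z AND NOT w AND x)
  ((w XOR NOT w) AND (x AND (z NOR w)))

Yes, they are equivalent — the two output columns agree on all 8 assignments:
z | w | x | Expression 1 | Expression 2
---------------------------------------
0 | 0 | 0 | 0 | 0
0 | 0 | 1 | 1 | 1
0 | 1 | 0 | 0 | 0
0 | 1 | 1 | 0 | 0
1 | 0 | 0 | 0 | 0
1 | 0 | 1 | 0 | 0
1 | 1 | 0 | 0 | 0
1 | 1 | 1 | 0 | 0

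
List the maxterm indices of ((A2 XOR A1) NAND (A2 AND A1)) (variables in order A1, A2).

ΠM() = TRUE (no maxterms)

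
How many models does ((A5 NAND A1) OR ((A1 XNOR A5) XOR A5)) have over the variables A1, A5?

Satisfying assignments: (0,0), (0,1), (1,0)
Count: 3 out of 4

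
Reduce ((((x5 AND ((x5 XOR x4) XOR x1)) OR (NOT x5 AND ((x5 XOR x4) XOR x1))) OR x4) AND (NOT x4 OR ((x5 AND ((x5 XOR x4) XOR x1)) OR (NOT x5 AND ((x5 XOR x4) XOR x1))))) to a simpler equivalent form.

By distribution ((E OR v) AND (E OR NOT v) = E) then distribution ((E AND v) OR (E AND NOT v) = E):
= ((x5 XOR x4) XOR x1)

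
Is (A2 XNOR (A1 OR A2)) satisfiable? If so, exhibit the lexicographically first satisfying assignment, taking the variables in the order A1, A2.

A1=0, A2=0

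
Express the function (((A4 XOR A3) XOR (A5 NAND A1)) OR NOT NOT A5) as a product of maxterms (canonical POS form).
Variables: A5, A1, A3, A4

ΠM(1, 2, 5, 6) = (A5 OR A1 OR A3 OR NOT A4) AND (A5 OR A1 OR NOT A3 OR A4) AND (A5 OR NOT A1 OR A3 OR NOT A4) AND (A5 OR NOT A1 OR NOT A3 OR A4)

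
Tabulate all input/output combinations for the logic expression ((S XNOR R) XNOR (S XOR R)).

S | R | Output
--------------
0 | 0 | 0
0 | 1 | 0
1 | 0 | 0
1 | 1 | 0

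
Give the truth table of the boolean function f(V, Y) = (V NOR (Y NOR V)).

V | Y | Output
--------------
0 | 0 | 0
0 | 1 | 1
1 | 0 | 0
1 | 1 | 0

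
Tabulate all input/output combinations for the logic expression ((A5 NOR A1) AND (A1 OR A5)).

A5 | A1 | Output
----------------
0 | 0 | 0
0 | 1 | 0
1 | 0 | 0
1 | 1 | 0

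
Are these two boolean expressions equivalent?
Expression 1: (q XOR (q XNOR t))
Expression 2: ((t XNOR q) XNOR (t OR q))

No. Counterexample: with q=0, t=0, Expression 1 = 1 but Expression 2 = 0.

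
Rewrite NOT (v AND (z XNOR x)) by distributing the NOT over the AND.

NOT v OR NOT (z XNOR x)
De Morgan's: NOT(AND of terms) = OR of negations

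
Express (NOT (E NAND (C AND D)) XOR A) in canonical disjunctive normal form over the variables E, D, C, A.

(NOT E AND NOT D AND NOT C AND A) OR (NOT E AND NOT D AND C AND A) OR (NOT E AND D AND NOT C AND A) OR (NOT E AND D AND C AND A) OR (E AND NOT D AND NOT C AND A) OR (E AND NOT D AND C AND A) OR (E AND D AND NOT C AND A) OR (E AND D AND C AND NOT A)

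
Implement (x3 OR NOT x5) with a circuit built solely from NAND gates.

((x3 NAND x3) NAND ((x5 NAND x5) NAND (x5 NAND x5)))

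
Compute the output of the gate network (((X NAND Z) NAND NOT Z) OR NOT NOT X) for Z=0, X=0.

Substituting: (((0 NAND 0) NAND NOT 0) OR NOT NOT 0)
= 0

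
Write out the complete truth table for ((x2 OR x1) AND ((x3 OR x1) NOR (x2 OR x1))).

x2 | x1 | x3 | Output
---------------------
0 | 0 | 0 | 0
0 | 0 | 1 | 0
0 | 1 | 0 | 0
0 | 1 | 1 | 0
1 | 0 | 0 | 0
1 | 0 | 1 | 0
1 | 1 | 0 | 0
1 | 1 | 1 | 0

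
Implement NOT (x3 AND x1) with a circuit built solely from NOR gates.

(((x3 NOR x3) NOR (x1 NOR x1)) NOR ((x3 NOR x3) NOR (x1 NOR x1)))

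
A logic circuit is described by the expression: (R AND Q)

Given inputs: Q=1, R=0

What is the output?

Substituting: (0 AND 1)
= 0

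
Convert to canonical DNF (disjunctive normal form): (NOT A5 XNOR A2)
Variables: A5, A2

(NOT A5 AND A2) OR (A5 AND NOT A2)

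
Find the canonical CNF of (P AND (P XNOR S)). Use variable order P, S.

(P OR S) AND (P OR NOT S) AND (NOT P OR S)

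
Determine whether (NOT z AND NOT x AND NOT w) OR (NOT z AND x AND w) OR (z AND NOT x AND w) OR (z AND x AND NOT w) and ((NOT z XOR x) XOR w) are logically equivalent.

Yes, they are equivalent — the two output columns agree on all 8 assignments:
z | x | w | Expression 1 | Expression 2
---------------------------------------
0 | 0 | 0 | 1 | 1
0 | 0 | 1 | 0 | 0
0 | 1 | 0 | 0 | 0
0 | 1 | 1 | 1 | 1
1 | 0 | 0 | 0 | 0
1 | 0 | 1 | 1 | 1
1 | 1 | 0 | 1 | 1
1 | 1 | 1 | 0 | 0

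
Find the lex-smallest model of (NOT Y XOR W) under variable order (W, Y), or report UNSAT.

W=0, Y=0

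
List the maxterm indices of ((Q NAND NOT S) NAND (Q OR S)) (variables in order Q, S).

ΠM(1, 3) = (Q OR NOT S) AND (NOT Q OR NOT S)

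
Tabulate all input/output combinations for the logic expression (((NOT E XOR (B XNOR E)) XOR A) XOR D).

A | B | D | E | Output
----------------------
0 | 0 | 0 | 0 | 0
0 | 0 | 0 | 1 | 0
0 | 0 | 1 | 0 | 1
0 | 0 | 1 | 1 | 1
0 | 1 | 0 | 0 | 1
0 | 1 | 0 | 1 | 1
0 | 1 | 1 | 0 | 0
0 | 1 | 1 | 1 | 0
1 | 0 | 0 | 0 | 1
1 | 0 | 0 | 1 | 1
1 | 0 | 1 | 0 | 0
1 | 0 | 1 | 1 | 0
1 | 1 | 0 | 0 | 0
1 | 1 | 0 | 1 | 0
1 | 1 | 1 | 0 | 1
1 | 1 | 1 | 1 | 1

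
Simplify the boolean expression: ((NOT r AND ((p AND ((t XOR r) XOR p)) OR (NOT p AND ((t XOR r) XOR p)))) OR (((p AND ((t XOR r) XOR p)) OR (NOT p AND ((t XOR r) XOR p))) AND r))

By distribution ((E AND v) OR (E AND NOT v) = E) then distribution ((E AND v) OR (E AND NOT v) = E):
= ((t XOR r) XOR p)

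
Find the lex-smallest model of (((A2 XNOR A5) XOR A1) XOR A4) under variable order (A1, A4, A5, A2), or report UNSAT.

A1=0, A4=0, A5=0, A2=0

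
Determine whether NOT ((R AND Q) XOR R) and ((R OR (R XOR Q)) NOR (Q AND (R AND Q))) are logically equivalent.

No. Counterexample: with Q=1, R=0, Expression 1 = 1 but Expression 2 = 0.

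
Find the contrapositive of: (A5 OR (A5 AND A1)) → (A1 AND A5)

Contrapositive: NOT (A1 AND A5) → NOT (A5 OR (A5 AND A1))
Note: A statement and its contrapositive are logically equivalent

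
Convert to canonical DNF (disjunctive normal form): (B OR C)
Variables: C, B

(NOT C AND B) OR (C AND NOT B) OR (C AND B)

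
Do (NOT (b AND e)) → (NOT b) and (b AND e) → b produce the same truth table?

No, Inverse is not equivalent to original (counterexample: b=1, e=0)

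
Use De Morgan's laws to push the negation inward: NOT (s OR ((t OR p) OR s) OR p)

NOT s AND NOT ((t OR p) OR s) AND NOT p
De Morgan's: NOT(OR of terms) = AND of negations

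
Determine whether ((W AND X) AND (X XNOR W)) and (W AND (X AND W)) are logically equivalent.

Yes, they are equivalent — the two output columns agree on all 4 assignments:
X | W | Expression 1 | Expression 2
-----------------------------------
0 | 0 | 0 | 0
0 | 1 | 0 | 0
1 | 0 | 0 | 0
1 | 1 | 1 | 1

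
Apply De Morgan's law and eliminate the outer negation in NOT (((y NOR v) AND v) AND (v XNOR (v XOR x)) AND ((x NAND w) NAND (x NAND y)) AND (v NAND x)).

NOT ((y NOR v) AND v) OR NOT (v XNOR (v XOR x)) OR NOT ((x NAND w) NAND (x NAND y)) OR NOT (v NAND x)
De Morgan's: NOT(AND of terms) = OR of negations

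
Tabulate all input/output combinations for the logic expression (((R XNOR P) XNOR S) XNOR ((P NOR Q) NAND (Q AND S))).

R | S | Q | P | Output
----------------------
0 | 0 | 0 | 0 | 0
0 | 0 | 0 | 1 | 1
0 | 0 | 1 | 0 | 0
0 | 0 | 1 | 1 | 1
0 | 1 | 0 | 0 | 1
0 | 1 | 0 | 1 | 0
0 | 1 | 1 | 0 | 1
0 | 1 | 1 | 1 | 0
1 | 0 | 0 | 0 | 1
1 | 0 | 0 | 1 | 0
1 | 0 | 1 | 0 | 1
1 | 0 | 1 | 1 | 0
1 | 1 | 0 | 0 | 0
1 | 1 | 0 | 1 | 1
1 | 1 | 1 | 0 | 0
1 | 1 | 1 | 1 | 1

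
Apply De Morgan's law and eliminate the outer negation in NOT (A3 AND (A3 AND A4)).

NOT A3 OR NOT (A3 AND A4)
De Morgan's: NOT(AND of terms) = OR of negations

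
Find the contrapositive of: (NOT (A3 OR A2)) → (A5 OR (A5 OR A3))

Contrapositive: NOT (A5 OR (A5 OR A3)) → (A3 OR A2)
Note: A statement and its contrapositive are logically equivalent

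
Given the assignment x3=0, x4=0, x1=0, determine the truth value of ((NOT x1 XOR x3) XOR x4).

Substituting: ((NOT 0 XOR 0) XOR 0)
= 1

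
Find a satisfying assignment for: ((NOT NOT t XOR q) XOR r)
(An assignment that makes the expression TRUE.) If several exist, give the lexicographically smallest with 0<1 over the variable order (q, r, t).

q=0, r=0, t=1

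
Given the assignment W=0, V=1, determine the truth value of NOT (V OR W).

Substituting: NOT (1 OR 0)
= 0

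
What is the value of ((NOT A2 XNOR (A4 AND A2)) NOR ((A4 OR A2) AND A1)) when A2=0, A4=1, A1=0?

Substituting: ((NOT 0 XNOR (1 AND 0)) NOR ((1 OR 0) AND 0))
= 1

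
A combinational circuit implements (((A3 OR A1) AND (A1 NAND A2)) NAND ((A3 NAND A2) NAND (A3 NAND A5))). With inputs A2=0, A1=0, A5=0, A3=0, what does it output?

Substituting: (((0 OR 0) AND (0 NAND 0)) NAND ((0 NAND 0) NAND (0 NAND 0)))
= 1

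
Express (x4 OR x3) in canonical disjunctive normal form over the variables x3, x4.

(NOT x3 AND x4) OR (x3 AND NOT x4) OR (x3 AND x4)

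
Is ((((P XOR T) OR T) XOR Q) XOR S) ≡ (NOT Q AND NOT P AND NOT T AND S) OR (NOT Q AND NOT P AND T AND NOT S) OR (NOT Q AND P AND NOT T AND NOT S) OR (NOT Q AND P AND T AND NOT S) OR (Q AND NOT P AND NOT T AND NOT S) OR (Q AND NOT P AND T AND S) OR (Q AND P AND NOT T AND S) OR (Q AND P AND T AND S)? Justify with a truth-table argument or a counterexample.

Yes, they are equivalent — the two output columns agree on all 16 assignments:
Q | P | T | S | Expression 1 | Expression 2
-------------------------------------------
0 | 0 | 0 | 0 | 0 | 0
0 | 0 | 0 | 1 | 1 | 1
0 | 0 | 1 | 0 | 1 | 1
0 | 0 | 1 | 1 | 0 | 0
0 | 1 | 0 | 0 | 1 | 1
0 | 1 | 0 | 1 | 0 | 0
0 | 1 | 1 | 0 | 1 | 1
0 | 1 | 1 | 1 | 0 | 0
1 | 0 | 0 | 0 | 1 | 1
1 | 0 | 0 | 1 | 0 | 0
1 | 0 | 1 | 0 | 0 | 0
1 | 0 | 1 | 1 | 1 | 1
1 | 1 | 0 | 0 | 0 | 0
1 | 1 | 0 | 1 | 1 | 1
1 | 1 | 1 | 0 | 0 | 0
1 | 1 | 1 | 1 | 1 | 1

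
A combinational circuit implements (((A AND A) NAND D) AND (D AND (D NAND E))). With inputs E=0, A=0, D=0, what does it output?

Substituting: (((0 AND 0) NAND 0) AND (0 AND (0 NAND 0)))
= 0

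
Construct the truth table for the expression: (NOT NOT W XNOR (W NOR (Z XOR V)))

Z | V | W | Output
------------------
0 | 0 | 0 | 0
0 | 0 | 1 | 0
0 | 1 | 0 | 1
0 | 1 | 1 | 0
1 | 0 | 0 | 1
1 | 0 | 1 | 0
1 | 1 | 0 | 0
1 | 1 | 1 | 0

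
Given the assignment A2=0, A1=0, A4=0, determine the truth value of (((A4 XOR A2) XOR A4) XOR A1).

Substituting: (((0 XOR 0) XOR 0) XOR 0)
= 0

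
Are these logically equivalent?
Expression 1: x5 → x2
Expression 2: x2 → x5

No, Converse is not equivalent to original (counterexample: x4=0, x5=0, x2=1)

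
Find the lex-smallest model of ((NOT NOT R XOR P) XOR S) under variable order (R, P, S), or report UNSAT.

R=0, P=0, S=1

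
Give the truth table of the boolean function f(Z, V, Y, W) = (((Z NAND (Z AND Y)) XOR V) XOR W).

Z | V | Y | W | Output
----------------------
0 | 0 | 0 | 0 | 1
0 | 0 | 0 | 1 | 0
0 | 0 | 1 | 0 | 1
0 | 0 | 1 | 1 | 0
0 | 1 | 0 | 0 | 0
0 | 1 | 0 | 1 | 1
0 | 1 | 1 | 0 | 0
0 | 1 | 1 | 1 | 1
1 | 0 | 0 | 0 | 1
1 | 0 | 0 | 1 | 0
1 | 0 | 1 | 0 | 0
1 | 0 | 1 | 1 | 1
1 | 1 | 0 | 0 | 0
1 | 1 | 0 | 1 | 1
1 | 1 | 1 | 0 | 1
1 | 1 | 1 | 1 | 0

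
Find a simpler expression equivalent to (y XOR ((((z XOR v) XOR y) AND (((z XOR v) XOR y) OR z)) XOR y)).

By XOR self-cancellation ((E XOR v) XOR v = E) then absorption (E AND (E OR v) = E):
= ((z XOR v) XOR y)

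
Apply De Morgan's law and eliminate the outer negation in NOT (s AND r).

NOT s OR NOT r
De Morgan's: NOT(AND of terms) = OR of negations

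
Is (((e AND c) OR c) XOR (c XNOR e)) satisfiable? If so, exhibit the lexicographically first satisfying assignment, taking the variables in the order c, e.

c=0, e=0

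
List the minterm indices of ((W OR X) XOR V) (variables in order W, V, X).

Σm(1, 2, 4, 5) = (NOT W AND NOT V AND X) OR (NOT W AND V AND NOT X) OR (W AND NOT V AND NOT X) OR (W AND NOT V AND X)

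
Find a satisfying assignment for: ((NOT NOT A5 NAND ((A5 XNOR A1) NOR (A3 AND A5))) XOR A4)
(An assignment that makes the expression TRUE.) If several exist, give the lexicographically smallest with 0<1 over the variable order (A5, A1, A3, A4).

A5=0, A1=0, A3=0, A4=0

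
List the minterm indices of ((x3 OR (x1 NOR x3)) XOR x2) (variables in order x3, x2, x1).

Σm(0, 3, 4, 5) = (NOT x3 AND NOT x2 AND NOT x1) OR (NOT x3 AND x2 AND x1) OR (x3 AND NOT x2 AND NOT x1) OR (x3 AND NOT x2 AND x1)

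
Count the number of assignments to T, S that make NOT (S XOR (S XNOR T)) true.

Satisfying assignments: (1,0), (1,1)
Count: 2 out of 4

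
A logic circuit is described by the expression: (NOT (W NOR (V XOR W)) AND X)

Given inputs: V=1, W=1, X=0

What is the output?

Substituting: (NOT (1 NOR (1 XOR 1)) AND 0)
= 0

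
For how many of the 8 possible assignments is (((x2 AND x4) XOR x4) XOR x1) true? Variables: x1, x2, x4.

Satisfying assignments: (0,0,1), (1,0,0), (1,1,0), (1,1,1)
Count: 4 out of 8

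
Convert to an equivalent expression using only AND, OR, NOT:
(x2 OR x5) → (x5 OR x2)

NOT (x2 OR x5) OR (x5 OR x2)
(Implication elimination: A → B = NOT A OR B)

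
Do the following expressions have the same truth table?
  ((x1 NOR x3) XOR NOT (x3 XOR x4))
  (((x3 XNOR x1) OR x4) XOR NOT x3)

No. Counterexample: with x3=0, x1=0, x4=1, Expression 1 = 1 but Expression 2 = 0.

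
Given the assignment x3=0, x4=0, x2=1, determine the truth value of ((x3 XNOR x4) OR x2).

Substituting: ((0 XNOR 0) OR 1)
= 1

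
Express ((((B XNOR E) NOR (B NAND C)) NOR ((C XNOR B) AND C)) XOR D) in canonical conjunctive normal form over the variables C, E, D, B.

(C OR E OR NOT D OR B) AND (C OR E OR NOT D OR NOT B) AND (C OR NOT E OR NOT D OR B) AND (C OR NOT E OR NOT D OR NOT B) AND (NOT C OR E OR D OR NOT B) AND (NOT C OR E OR NOT D OR B) AND (NOT C OR NOT E OR D OR NOT B) AND (NOT C OR NOT E OR NOT D OR B)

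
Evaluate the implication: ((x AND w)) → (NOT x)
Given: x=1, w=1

Antecedent ((x AND w)) = 1; consequent (NOT x) = 0.
1 → 0 = 0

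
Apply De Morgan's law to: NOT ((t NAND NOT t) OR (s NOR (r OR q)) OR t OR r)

NOT (t NAND NOT t) AND NOT (s NOR (r OR q)) AND NOT t AND NOT r
De Morgan's: NOT(OR of terms) = AND of negations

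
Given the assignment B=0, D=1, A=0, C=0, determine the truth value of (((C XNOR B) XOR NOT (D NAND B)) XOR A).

Substituting: (((0 XNOR 0) XOR NOT (1 NAND 0)) XOR 0)
= 1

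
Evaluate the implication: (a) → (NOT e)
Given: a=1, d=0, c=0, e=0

Antecedent (a) = 1; consequent (NOT e) = 1.
1 → 1 = 1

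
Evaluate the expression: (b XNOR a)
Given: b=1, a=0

Substituting: (1 XNOR 0)
= 0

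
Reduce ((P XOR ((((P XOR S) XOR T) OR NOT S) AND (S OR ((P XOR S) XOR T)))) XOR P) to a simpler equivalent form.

By XOR self-cancellation ((E XOR v) XOR v = E) then distribution ((E OR v) AND (E OR NOT v) = E):
= ((P XOR S) XOR T)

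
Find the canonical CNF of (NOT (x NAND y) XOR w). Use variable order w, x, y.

(w OR x OR y) AND (w OR x OR NOT y) AND (w OR NOT x OR y) AND (NOT w OR NOT x OR NOT y)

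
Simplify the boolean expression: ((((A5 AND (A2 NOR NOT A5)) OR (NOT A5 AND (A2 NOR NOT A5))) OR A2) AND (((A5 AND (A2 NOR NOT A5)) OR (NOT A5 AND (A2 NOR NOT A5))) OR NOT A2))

By distribution ((E OR v) AND (E OR NOT v) = E) then distribution ((E AND v) OR (E AND NOT v) = E):
= (A2 NOR NOT A5)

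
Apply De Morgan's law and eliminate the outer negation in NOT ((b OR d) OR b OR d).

NOT (b OR d) AND NOT b AND NOT d
De Morgan's: NOT(OR of terms) = AND of negations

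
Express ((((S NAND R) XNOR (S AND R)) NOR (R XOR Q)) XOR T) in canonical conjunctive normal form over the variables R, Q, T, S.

(R OR Q OR NOT T OR S) AND (R OR Q OR NOT T OR NOT S) AND (R OR NOT Q OR T OR S) AND (R OR NOT Q OR T OR NOT S) AND (NOT R OR Q OR T OR S) AND (NOT R OR Q OR T OR NOT S) AND (NOT R OR NOT Q OR NOT T OR S) AND (NOT R OR NOT Q OR NOT T OR NOT S)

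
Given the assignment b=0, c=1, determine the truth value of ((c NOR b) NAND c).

Substituting: ((1 NOR 0) NAND 1)
= 1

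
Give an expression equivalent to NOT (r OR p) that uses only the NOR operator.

(((r NOR p) NOR (r NOR p)) NOR ((r NOR p) NOR (r NOR p)))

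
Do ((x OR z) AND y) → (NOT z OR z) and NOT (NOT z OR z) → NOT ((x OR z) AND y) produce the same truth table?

Yes, Contrapositive is always equivalent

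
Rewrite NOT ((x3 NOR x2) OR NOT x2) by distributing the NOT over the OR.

NOT (x3 NOR x2) AND x2
De Morgan's: NOT(OR of terms) = AND of negations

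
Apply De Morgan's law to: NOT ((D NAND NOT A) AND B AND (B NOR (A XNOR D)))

NOT (D NAND NOT A) OR NOT B OR NOT (B NOR (A XNOR D))
De Morgan's: NOT(AND of terms) = OR of negations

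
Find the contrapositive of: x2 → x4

Contrapositive: NOT x4 → NOT x2
Note: A statement and its contrapositive are logically equivalent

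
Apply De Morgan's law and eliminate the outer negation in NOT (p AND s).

NOT p OR NOT s
De Morgan's: NOT(AND of terms) = OR of negations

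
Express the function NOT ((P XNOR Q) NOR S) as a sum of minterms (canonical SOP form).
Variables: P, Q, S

Σm(0, 1, 3, 5, 6, 7) = (NOT P AND NOT Q AND NOT S) OR (NOT P AND NOT Q AND S) OR (NOT P AND Q AND S) OR (P AND NOT Q AND S) OR (P AND Q AND NOT S) OR (P AND Q AND S)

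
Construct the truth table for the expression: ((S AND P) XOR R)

P | S | R | Output
------------------
0 | 0 | 0 | 0
0 | 0 | 1 | 1
0 | 1 | 0 | 0
0 | 1 | 1 | 1
1 | 0 | 0 | 0
1 | 0 | 1 | 1
1 | 1 | 0 | 1
1 | 1 | 1 | 0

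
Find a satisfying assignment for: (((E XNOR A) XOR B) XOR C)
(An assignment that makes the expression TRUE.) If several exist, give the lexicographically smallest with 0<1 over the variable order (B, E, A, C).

B=0, E=0, A=0, C=0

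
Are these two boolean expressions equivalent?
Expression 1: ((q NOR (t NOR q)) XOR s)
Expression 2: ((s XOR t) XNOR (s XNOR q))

No. Counterexample: with t=0, q=0, s=1, Expression 1 = 1 but Expression 2 = 0.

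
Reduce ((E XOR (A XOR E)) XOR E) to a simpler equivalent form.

By XOR self-cancellation ((E XOR v) XOR v = E):
= (A XOR E)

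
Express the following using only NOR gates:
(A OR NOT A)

((A NOR (A NOR A)) NOR (A NOR (A NOR A)))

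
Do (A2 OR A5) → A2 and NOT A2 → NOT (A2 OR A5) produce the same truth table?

Yes, Contrapositive is always equivalent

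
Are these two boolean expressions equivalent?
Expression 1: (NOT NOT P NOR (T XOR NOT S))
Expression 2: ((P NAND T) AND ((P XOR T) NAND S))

No. Counterexample: with S=0, P=0, T=0, Expression 1 = 0 but Expression 2 = 1.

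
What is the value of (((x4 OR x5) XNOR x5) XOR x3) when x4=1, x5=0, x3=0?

Substituting: (((1 OR 0) XNOR 0) XOR 0)
= 0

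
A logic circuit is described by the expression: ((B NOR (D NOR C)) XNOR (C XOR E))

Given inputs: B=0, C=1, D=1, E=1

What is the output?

Substituting: ((0 NOR (1 NOR 1)) XNOR (1 XOR 1))
= 0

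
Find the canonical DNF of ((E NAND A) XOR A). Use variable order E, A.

(NOT E AND NOT A) OR (E AND NOT A) OR (E AND A)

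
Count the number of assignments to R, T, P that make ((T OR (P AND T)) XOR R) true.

Satisfying assignments: (0,1,0), (0,1,1), (1,0,0), (1,0,1)
Count: 4 out of 8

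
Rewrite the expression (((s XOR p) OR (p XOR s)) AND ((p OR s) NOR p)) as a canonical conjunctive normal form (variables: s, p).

(s OR p) AND (s OR NOT p) AND (NOT s OR p) AND (NOT s OR NOT p)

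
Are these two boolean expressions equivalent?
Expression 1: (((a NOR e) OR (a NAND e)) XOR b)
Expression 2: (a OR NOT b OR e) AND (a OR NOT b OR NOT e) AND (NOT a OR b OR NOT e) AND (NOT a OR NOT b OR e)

Yes, they are equivalent — the two output columns agree on all 8 assignments:
a | b | e | Expression 1 | Expression 2
---------------------------------------
0 | 0 | 0 | 1 | 1
0 | 0 | 1 | 1 | 1
0 | 1 | 0 | 0 | 0
0 | 1 | 1 | 0 | 0
1 | 0 | 0 | 1 | 1
1 | 0 | 1 | 0 | 0
1 | 1 | 0 | 0 | 0
1 | 1 | 1 | 1 | 1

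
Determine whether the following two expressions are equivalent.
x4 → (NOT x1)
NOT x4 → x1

No, Inverse is not equivalent to original (counterexample: x4=0, x1=0)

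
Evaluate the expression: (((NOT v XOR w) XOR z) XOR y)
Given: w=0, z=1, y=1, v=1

Substituting: (((NOT 1 XOR 0) XOR 1) XOR 1)
= 0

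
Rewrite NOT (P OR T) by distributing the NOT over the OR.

NOT P AND NOT T
De Morgan's: NOT(OR of terms) = AND of negations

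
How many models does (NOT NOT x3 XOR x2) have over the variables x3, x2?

Satisfying assignments: (0,1), (1,0)
Count: 2 out of 4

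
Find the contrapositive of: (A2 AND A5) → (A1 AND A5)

Contrapositive: NOT (A1 AND A5) → NOT (A2 AND A5)
Note: A statement and its contrapositive are logically equivalent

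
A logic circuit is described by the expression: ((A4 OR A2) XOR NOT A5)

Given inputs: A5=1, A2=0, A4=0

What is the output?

Substituting: ((0 OR 0) XOR NOT 1)
= 0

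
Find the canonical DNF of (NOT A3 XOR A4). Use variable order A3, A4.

(NOT A3 AND NOT A4) OR (A3 AND A4)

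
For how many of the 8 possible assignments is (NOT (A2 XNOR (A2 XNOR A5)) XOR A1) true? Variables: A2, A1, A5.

Satisfying assignments: (0,0,0), (0,1,1), (1,0,0), (1,1,1)
Count: 4 out of 8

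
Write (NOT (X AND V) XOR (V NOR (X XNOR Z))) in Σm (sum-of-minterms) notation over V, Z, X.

Σm(0, 3, 4, 6) = (NOT V AND NOT Z AND NOT X) OR (NOT V AND Z AND X) OR (V AND NOT Z AND NOT X) OR (V AND Z AND NOT X)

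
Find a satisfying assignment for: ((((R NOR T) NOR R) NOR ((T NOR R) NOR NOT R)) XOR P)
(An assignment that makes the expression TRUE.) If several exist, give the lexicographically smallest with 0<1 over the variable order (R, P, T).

R=0, P=0, T=0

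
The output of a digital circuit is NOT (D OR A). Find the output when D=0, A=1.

Substituting: NOT (0 OR 1)
= 0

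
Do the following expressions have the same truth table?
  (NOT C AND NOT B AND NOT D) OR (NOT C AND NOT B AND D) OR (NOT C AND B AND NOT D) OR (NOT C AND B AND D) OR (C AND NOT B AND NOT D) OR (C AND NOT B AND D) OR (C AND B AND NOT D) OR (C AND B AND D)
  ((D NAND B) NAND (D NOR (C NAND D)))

Yes, they are equivalent — the two output columns agree on all 8 assignments:
C | B | D | Expression 1 | Expression 2
---------------------------------------
0 | 0 | 0 | 1 | 1
0 | 0 | 1 | 1 | 1
0 | 1 | 0 | 1 | 1
0 | 1 | 1 | 1 | 1
1 | 0 | 0 | 1 | 1
1 | 0 | 1 | 1 | 1
1 | 1 | 0 | 1 | 1
1 | 1 | 1 | 1 | 1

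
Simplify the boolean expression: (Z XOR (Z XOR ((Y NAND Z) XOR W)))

By XOR self-cancellation ((E XOR v) XOR v = E):
= ((Y NAND Z) XOR W)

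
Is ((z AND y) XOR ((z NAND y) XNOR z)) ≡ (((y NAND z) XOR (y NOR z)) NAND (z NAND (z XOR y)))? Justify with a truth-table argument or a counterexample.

No. Counterexample: with y=0, z=0, Expression 1 = 0 but Expression 2 = 1.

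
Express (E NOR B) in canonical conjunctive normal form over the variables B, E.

(B OR NOT E) AND (NOT B OR E) AND (NOT B OR NOT E)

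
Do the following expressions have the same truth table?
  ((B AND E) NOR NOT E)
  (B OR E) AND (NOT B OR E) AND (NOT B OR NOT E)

Yes, they are equivalent — the two output columns agree on all 4 assignments:
B | E | Expression 1 | Expression 2
-----------------------------------
0 | 0 | 0 | 0
0 | 1 | 1 | 1
1 | 0 | 0 | 0
1 | 1 | 0 | 0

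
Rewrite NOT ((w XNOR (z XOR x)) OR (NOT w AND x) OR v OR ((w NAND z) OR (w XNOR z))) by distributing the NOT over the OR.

NOT (w XNOR (z XOR x)) AND NOT (NOT w AND x) AND NOT v AND NOT ((w NAND z) OR (w XNOR z))
De Morgan's: NOT(OR of terms) = AND of negations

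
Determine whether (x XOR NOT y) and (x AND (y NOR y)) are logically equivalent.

No. Counterexample: with x=0, y=0, Expression 1 = 1 but Expression 2 = 0.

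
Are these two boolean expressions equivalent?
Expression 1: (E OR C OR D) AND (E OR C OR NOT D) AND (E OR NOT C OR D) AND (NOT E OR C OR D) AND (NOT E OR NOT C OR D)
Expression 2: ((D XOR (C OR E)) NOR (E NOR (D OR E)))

Yes, they are equivalent — the two output columns agree on all 8 assignments:
E | C | D | Expression 1 | Expression 2
---------------------------------------
0 | 0 | 0 | 0 | 0
0 | 0 | 1 | 0 | 0
0 | 1 | 0 | 0 | 0
0 | 1 | 1 | 1 | 1
1 | 0 | 0 | 0 | 0
1 | 0 | 1 | 1 | 1
1 | 1 | 0 | 0 | 0
1 | 1 | 1 | 1 | 1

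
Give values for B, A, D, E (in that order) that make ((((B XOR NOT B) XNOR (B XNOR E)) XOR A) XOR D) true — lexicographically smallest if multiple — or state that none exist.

B=0, A=0, D=0, E=0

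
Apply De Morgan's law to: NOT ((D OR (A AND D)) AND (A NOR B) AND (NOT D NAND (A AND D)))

NOT (D OR (A AND D)) OR NOT (A NOR B) OR NOT (NOT D NAND (A AND D))
De Morgan's: NOT(AND of terms) = OR of negations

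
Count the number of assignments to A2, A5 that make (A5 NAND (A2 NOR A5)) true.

Satisfying assignments: (0,0), (0,1), (1,0), (1,1)
Count: 4 out of 4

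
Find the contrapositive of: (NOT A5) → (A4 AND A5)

Contrapositive: NOT (A4 AND A5) → A5
Note: A statement and its contrapositive are logically equivalent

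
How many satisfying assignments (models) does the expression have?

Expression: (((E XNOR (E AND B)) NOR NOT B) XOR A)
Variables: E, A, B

Satisfying assignments: (0,1,0), (0,1,1), (1,1,0), (1,1,1)
Count: 4 out of 8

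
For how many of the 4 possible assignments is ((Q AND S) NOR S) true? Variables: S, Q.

Satisfying assignments: (0,0), (0,1)
Count: 2 out of 4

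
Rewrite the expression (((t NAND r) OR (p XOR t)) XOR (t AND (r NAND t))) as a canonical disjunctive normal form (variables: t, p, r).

(NOT t AND NOT p AND NOT r) OR (NOT t AND NOT p AND r) OR (NOT t AND p AND NOT r) OR (NOT t AND p AND r) OR (t AND NOT p AND r)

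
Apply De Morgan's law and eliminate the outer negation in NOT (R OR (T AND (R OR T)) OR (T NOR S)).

NOT R AND NOT (T AND (R OR T)) AND NOT (T NOR S)
De Morgan's: NOT(OR of terms) = AND of negations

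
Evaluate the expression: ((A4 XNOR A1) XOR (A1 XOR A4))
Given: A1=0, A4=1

Substituting: ((1 XNOR 0) XOR (0 XOR 1))
= 1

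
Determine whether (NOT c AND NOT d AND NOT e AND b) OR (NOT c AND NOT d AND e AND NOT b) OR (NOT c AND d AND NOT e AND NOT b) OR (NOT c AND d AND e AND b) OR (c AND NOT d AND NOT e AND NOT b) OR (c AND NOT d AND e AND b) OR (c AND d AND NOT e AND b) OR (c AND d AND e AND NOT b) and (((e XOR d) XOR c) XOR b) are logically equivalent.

Yes, they are equivalent — the two output columns agree on all 16 assignments:
c | d | e | b | Expression 1 | Expression 2
-------------------------------------------
0 | 0 | 0 | 0 | 0 | 0
0 | 0 | 0 | 1 | 1 | 1
0 | 0 | 1 | 0 | 1 | 1
0 | 0 | 1 | 1 | 0 | 0
0 | 1 | 0 | 0 | 1 | 1
0 | 1 | 0 | 1 | 0 | 0
0 | 1 | 1 | 0 | 0 | 0
0 | 1 | 1 | 1 | 1 | 1
1 | 0 | 0 | 0 | 1 | 1
1 | 0 | 0 | 1 | 0 | 0
1 | 0 | 1 | 0 | 0 | 0
1 | 0 | 1 | 1 | 1 | 1
1 | 1 | 0 | 0 | 0 | 0
1 | 1 | 0 | 1 | 1 | 1
1 | 1 | 1 | 0 | 1 | 1
1 | 1 | 1 | 1 | 0 | 0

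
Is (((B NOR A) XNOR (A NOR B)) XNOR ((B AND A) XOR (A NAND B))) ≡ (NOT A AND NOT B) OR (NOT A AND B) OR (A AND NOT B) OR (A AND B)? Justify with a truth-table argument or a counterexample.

Yes, they are equivalent — the two output columns agree on all 4 assignments:
A | B | Expression 1 | Expression 2
-----------------------------------
0 | 0 | 1 | 1
0 | 1 | 1 | 1
1 | 0 | 1 | 1
1 | 1 | 1 | 1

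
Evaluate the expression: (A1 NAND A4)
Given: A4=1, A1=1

Substituting: (1 NAND 1)
= 0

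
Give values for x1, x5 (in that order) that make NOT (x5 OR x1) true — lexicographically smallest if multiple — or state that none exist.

x1=0, x5=0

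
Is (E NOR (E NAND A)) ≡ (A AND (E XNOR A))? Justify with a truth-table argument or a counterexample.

No. Counterexample: with E=1, A=1, Expression 1 = 0 but Expression 2 = 1.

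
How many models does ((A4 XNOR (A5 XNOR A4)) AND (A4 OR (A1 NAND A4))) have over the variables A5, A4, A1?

Satisfying assignments: (1,0,0), (1,0,1), (1,1,0), (1,1,1)
Count: 4 out of 8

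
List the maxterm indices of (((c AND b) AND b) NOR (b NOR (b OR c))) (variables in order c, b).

ΠM(0, 3) = (c OR b) AND (NOT c OR NOT b)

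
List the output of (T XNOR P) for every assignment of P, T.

P | T | Output
--------------
0 | 0 | 1
0 | 1 | 0
1 | 0 | 0
1 | 1 | 1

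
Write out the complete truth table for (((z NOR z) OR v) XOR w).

v | z | w | Output
------------------
0 | 0 | 0 | 1
0 | 0 | 1 | 0
0 | 1 | 0 | 0
0 | 1 | 1 | 1
1 | 0 | 0 | 1
1 | 0 | 1 | 0
1 | 1 | 0 | 1
1 | 1 | 1 | 0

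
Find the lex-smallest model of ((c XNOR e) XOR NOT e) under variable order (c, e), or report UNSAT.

c=1, e=0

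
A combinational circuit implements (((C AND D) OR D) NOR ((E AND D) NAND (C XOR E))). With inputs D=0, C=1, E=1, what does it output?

Substituting: (((1 AND 0) OR 0) NOR ((1 AND 0) NAND (1 XOR 1)))
= 0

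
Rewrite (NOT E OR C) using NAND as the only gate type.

(((E NAND E) NAND (E NAND E)) NAND (C NAND C))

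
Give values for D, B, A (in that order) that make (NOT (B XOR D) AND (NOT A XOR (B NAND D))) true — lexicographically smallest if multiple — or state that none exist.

D=0, B=0, A=1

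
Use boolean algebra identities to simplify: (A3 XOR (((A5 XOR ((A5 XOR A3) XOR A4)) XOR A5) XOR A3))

By XOR self-cancellation ((E XOR v) XOR v = E) then XOR self-cancellation ((E XOR v) XOR v = E):
= ((A5 XOR A3) XOR A4)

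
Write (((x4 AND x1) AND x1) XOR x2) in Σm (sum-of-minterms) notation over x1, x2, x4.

Σm(2, 3, 5, 6) = (NOT x1 AND x2 AND NOT x4) OR (NOT x1 AND x2 AND x4) OR (x1 AND NOT x2 AND x4) OR (x1 AND x2 AND NOT x4)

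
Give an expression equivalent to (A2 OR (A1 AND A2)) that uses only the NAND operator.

((A2 NAND A2) NAND (((A1 NAND A2) NAND (A1 NAND A2)) NAND ((A1 NAND A2) NAND (A1 NAND A2))))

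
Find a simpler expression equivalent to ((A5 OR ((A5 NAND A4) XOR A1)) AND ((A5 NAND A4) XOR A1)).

By absorption (E AND (E OR v) = E):
= ((A5 NAND A4) XOR A1)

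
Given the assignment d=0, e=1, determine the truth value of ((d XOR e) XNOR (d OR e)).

Substituting: ((0 XOR 1) XNOR (0 OR 1))
= 1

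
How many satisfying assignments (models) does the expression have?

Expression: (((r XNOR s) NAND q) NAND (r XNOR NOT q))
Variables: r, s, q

Satisfying assignments: (0,0,0), (0,0,1), (0,1,0), (1,0,1), (1,1,1)
Count: 5 out of 8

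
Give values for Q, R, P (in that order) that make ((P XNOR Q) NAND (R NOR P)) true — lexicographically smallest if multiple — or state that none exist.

Q=0, R=0, P=1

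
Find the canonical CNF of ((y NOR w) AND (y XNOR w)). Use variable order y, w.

(y OR NOT w) AND (NOT y OR w) AND (NOT y OR NOT w)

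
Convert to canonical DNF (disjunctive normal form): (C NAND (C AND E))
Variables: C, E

(NOT C AND NOT E) OR (NOT C AND E) OR (C AND NOT E)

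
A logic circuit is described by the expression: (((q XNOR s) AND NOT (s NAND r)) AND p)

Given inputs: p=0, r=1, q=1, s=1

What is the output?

Substituting: (((1 XNOR 1) AND NOT (1 NAND 1)) AND 0)
= 0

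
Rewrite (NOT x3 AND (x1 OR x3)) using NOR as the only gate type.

(((x3 NOR x3) NOR (x3 NOR x3)) NOR (((x1 NOR x3) NOR (x1 NOR x3)) NOR ((x1 NOR x3) NOR (x1 NOR x3))))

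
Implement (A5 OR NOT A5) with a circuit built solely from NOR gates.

((A5 NOR (A5 NOR A5)) NOR (A5 NOR (A5 NOR A5)))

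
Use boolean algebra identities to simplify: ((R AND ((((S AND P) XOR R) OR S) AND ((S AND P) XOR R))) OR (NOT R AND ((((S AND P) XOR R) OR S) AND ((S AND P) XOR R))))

By distribution ((E AND v) OR (E AND NOT v) = E) then absorption (E AND (E OR v) = E):
= ((S AND P) XOR R)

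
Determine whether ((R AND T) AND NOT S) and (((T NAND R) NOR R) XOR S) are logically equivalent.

No. Counterexample: with R=0, S=1, T=0, Expression 1 = 0 but Expression 2 = 1.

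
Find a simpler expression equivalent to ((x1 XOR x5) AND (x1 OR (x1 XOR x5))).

By absorption (E AND (E OR v) = E):
= (x1 XOR x5)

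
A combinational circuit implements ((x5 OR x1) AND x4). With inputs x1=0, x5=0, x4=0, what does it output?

Substituting: ((0 OR 0) AND 0)
= 0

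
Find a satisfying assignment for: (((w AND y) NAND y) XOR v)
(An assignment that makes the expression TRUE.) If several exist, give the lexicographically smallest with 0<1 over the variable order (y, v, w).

y=0, v=0, w=0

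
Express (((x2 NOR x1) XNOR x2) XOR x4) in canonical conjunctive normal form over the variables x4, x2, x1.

(x4 OR x2 OR x1) AND (x4 OR NOT x2 OR x1) AND (x4 OR NOT x2 OR NOT x1) AND (NOT x4 OR x2 OR NOT x1)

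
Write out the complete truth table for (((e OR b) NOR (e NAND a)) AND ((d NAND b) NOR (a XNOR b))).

a | e | d | b | Output
----------------------
0 | 0 | 0 | 0 | 0
0 | 0 | 0 | 1 | 0
0 | 0 | 1 | 0 | 0
0 | 0 | 1 | 1 | 0
0 | 1 | 0 | 0 | 0
0 | 1 | 0 | 1 | 0
0 | 1 | 1 | 0 | 0
0 | 1 | 1 | 1 | 0
1 | 0 | 0 | 0 | 0
1 | 0 | 0 | 1 | 0
1 | 0 | 1 | 0 | 0
1 | 0 | 1 | 1 | 0
1 | 1 | 0 | 0 | 0
1 | 1 | 0 | 1 | 0
1 | 1 | 1 | 0 | 0
1 | 1 | 1 | 1 | 0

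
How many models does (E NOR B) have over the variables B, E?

Satisfying assignments: (0,0)
Count: 1 out of 4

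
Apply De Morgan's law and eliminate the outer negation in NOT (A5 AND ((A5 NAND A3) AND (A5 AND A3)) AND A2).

NOT A5 OR NOT ((A5 NAND A3) AND (A5 AND A3)) OR NOT A2
De Morgan's: NOT(AND of terms) = OR of negations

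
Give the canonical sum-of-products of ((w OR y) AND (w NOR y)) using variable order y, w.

Σm() = FALSE (no minterms)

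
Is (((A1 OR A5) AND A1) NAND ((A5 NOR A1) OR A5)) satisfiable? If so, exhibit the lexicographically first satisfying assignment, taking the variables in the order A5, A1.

A5=0, A1=0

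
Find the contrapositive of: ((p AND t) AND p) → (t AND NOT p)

Contrapositive: NOT (t AND NOT p) → NOT ((p AND t) AND p)
Note: A statement and its contrapositive are logically equivalent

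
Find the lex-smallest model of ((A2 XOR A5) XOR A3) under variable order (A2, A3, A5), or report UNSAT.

A2=0, A3=0, A5=1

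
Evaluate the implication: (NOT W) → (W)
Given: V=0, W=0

Antecedent (NOT W) = 1; consequent (W) = 0.
1 → 0 = 0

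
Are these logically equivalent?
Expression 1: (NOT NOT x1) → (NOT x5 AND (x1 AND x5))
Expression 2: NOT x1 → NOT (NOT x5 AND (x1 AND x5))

No, Inverse is not equivalent to original (counterexample: x1=1, x5=0)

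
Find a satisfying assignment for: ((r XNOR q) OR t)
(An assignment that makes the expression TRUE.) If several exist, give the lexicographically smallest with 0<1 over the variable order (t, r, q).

t=0, r=0, q=0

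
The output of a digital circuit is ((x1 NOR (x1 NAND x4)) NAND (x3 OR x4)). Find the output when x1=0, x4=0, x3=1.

Substituting: ((0 NOR (0 NAND 0)) NAND (1 OR 0))
= 1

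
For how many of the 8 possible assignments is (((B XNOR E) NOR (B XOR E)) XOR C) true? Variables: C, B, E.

Satisfying assignments: (1,0,0), (1,0,1), (1,1,0), (1,1,1)
Count: 4 out of 8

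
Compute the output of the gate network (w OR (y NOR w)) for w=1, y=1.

Substituting: (1 OR (1 NOR 1))
= 1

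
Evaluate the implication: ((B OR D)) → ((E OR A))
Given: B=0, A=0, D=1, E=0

Antecedent ((B OR D)) = 1; consequent ((E OR A)) = 0.
1 → 0 = 0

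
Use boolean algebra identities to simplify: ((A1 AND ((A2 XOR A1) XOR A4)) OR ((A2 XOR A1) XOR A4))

By absorption (E OR (E AND v) = E):
= ((A2 XOR A1) XOR A4)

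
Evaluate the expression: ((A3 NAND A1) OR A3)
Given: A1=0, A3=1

Substituting: ((1 NAND 0) OR 1)
= 1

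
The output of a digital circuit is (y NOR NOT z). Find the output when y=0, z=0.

Substituting: (0 NOR NOT 0)
= 0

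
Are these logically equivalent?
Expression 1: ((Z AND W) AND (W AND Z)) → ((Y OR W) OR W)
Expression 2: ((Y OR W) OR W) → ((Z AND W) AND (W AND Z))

No, Converse is not equivalent to original (counterexample: Y=0, W=1, Z=0)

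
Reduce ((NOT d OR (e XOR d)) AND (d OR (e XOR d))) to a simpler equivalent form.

By distribution ((E OR v) AND (E OR NOT v) = E):
= (e XOR d)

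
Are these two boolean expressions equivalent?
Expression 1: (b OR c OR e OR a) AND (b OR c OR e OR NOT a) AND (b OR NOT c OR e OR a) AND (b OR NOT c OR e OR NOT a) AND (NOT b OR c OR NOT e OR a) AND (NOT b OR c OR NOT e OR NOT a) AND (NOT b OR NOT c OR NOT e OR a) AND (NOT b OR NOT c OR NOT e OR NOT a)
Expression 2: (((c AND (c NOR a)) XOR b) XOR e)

Yes, they are equivalent — the two output columns agree on all 16 assignments:
b | c | e | a | Expression 1 | Expression 2
-------------------------------------------
0 | 0 | 0 | 0 | 0 | 0
0 | 0 | 0 | 1 | 0 | 0
0 | 0 | 1 | 0 | 1 | 1
0 | 0 | 1 | 1 | 1 | 1
0 | 1 | 0 | 0 | 0 | 0
0 | 1 | 0 | 1 | 0 | 0
0 | 1 | 1 | 0 | 1 | 1
0 | 1 | 1 | 1 | 1 | 1
1 | 0 | 0 | 0 | 1 | 1
1 | 0 | 0 | 1 | 1 | 1
1 | 0 | 1 | 0 | 0 | 0
1 | 0 | 1 | 1 | 0 | 0
1 | 1 | 0 | 0 | 1 | 1
1 | 1 | 0 | 1 | 1 | 1
1 | 1 | 1 | 0 | 0 | 0
1 | 1 | 1 | 1 | 0 | 0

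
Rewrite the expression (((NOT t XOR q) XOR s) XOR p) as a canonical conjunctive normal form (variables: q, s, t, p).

(q OR s OR t OR NOT p) AND (q OR s OR NOT t OR p) AND (q OR NOT s OR t OR p) AND (q OR NOT s OR NOT t OR NOT p) AND (NOT q OR s OR t OR p) AND (NOT q OR s OR NOT t OR NOT p) AND (NOT q OR NOT s OR t OR NOT p) AND (NOT q OR NOT s OR NOT t OR p)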